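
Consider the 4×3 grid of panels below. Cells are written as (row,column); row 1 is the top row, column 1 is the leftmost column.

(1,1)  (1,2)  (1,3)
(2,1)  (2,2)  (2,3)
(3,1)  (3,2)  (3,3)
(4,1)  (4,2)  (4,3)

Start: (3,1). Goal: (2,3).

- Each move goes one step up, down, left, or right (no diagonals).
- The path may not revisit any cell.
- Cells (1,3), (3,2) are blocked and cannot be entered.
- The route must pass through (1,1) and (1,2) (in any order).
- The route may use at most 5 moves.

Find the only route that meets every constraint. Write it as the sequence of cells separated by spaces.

(3,1) (2,1) (1,1) (1,2) (2,2) (2,3)

Any route must reach (1,1) and (1,2) and still end at (2,3) within 5 moves, so the order of the required stops is forced.
Route from (3,1): up 2 to (1,1), right 1 to (1,2), down 1 to (2,2), right 1 to (2,3) — 5 moves in all.
Check: all required cells visited; 5 ≤ 5 moves.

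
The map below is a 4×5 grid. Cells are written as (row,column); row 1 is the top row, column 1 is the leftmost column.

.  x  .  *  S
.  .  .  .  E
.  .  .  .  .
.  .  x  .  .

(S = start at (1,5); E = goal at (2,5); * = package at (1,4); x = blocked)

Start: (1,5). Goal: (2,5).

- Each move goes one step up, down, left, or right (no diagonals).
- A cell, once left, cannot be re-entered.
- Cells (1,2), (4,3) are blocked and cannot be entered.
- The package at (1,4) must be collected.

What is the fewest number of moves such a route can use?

3

Any route passes through (1,4) somewhere between (1,5) and (2,5). Summing Manhattan distances along the two legs ((1,5) → (1,4) → (2,5)) gives a lower bound of 1 + 2 = 3 moves.
A route of 3 moves achieves this: (1,5) → (1,4) → (2,4) → (2,5).
Since 3 matches the lower bound, it is optimal.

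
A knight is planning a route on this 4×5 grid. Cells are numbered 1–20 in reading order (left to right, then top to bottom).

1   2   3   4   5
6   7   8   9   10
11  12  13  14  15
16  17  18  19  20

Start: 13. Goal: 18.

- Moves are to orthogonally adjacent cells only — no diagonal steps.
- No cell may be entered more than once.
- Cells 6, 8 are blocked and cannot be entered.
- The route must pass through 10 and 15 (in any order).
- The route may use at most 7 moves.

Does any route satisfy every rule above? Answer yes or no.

yes

One route that works: 13 → 14 → 9 → 10 → 15 → 20 → 19 → 18.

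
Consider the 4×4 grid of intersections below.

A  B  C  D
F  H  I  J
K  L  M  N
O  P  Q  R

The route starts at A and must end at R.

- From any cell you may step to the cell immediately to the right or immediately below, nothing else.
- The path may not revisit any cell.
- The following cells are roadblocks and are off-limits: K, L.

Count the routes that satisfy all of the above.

A right/down-only route from A to R makes exactly 3 down-moves and 3 right-moves in some order.
With no other constraints that would be C(6,3) = 20 routes.
Subtract routes through each blocked cell (inclusion–exclusion for overlaps): − through K: 4 − through L: 9 + through K&L: 3 → 10.
That gives 10 routes.

10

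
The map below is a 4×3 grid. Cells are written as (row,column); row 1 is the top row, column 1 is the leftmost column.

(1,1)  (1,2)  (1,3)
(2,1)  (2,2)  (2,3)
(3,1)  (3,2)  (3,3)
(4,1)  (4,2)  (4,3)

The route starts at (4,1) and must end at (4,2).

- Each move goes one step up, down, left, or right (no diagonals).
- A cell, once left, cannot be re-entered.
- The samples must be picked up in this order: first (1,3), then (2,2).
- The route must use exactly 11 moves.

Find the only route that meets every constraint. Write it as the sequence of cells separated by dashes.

(4,1) - (3,1) - (2,1) - (1,1) - (1,2) - (1,3) - (2,3) - (2,2) - (3,2) - (3,3) - (4,3) - (4,2)

The waypoints must appear in the order (1,3), (2,2), with no cell reused.
Route from (4,1): 3× up (reaching (1,1)), 2× right (reaching (1,3)), down to (2,3), left to (2,2), down to (3,2), right to (3,3), down to (4,3), left to (4,2) — 11 moves in all.
Check: order respected ((1,3) at step 5, (2,2) at step 7); 11 moves as required.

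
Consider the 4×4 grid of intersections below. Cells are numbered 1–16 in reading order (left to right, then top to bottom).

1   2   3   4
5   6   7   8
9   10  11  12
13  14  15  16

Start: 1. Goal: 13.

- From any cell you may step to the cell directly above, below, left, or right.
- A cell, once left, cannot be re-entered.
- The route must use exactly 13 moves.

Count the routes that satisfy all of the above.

Need simple routes of exactly 13 moves from 1 to 13 (Manhattan distance 3, so 5 moves are spent on a detour and 5 undoing it).
Branch systematically from the start, pruning whenever the remaining move budget drops below the Manhattan distance to 13 or differs from it in parity. Grouping the completions by first move — via 5: 25; via 2: 22 — and summing: 25 + 22 = 47.
That gives 47 routes.

47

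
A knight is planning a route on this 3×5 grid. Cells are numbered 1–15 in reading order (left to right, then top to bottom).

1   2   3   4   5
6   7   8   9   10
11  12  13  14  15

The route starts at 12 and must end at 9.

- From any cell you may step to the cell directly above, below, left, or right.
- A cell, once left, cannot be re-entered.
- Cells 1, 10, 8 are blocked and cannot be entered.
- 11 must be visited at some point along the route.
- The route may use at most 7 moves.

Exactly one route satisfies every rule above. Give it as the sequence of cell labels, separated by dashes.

The 7-move cap with required stops at 11 leaves no slack for detours.
Route from 12: left 1 to 11, up 1 to 6, right 1 to 7, up 1 to 2, right 2 to 4, down 1 to 9 — 7 moves in all.
Check: all required cells visited; 7 ≤ 7 moves.

12 - 11 - 6 - 7 - 2 - 3 - 4 - 9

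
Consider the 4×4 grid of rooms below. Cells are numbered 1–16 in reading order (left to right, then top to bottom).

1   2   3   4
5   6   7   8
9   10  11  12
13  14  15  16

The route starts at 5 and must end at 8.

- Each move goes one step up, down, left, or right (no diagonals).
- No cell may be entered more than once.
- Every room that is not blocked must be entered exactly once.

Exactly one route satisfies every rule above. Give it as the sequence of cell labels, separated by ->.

5 -> 1 -> 2 -> 6 -> 10 -> 9 -> 13 -> 14 -> 15 -> 16 -> 12 -> 11 -> 7 -> 3 -> 4 -> 8

Need to visit all 16 open cells exactly once, starting at 5 and ending at 8.
Cell 1 has only two open neighbours (5 and 2), so the path must pass straight through it: one of those is the cell it's entered from and the other is where it exits.
Route from 5: up 1 to 1, right 1 to 2, down 2 to 10, left 1 to 9, down 1 to 13, right 3 to 16, up 1 to 12, left 1 to 11, up 2 to 3, right 1 to 4, down 1 to 8 — 15 moves in all.
Check: all 16 open cells covered.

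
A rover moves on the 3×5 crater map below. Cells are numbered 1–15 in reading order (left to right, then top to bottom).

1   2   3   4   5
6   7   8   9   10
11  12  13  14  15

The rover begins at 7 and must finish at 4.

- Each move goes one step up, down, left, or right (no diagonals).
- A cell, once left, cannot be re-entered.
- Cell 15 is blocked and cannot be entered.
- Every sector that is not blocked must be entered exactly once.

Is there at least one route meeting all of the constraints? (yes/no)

yes

One route that works: 7 → 12 → 11 → 6 → 1 → 2 → 3 → 8 → 13 → 14 → 9 → 10 → 5 → 4.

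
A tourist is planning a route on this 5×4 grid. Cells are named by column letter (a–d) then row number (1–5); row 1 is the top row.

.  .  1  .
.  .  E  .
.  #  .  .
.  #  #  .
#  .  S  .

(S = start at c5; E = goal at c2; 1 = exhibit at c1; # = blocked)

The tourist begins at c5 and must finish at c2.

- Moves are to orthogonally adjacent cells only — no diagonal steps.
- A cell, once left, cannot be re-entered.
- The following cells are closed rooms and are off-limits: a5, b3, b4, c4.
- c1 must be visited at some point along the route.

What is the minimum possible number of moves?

Any route passes through c1 somewhere between c5 and c2. Summing Manhattan distances along the two legs (c5 → c1 → c2) gives a lower bound of 4 + 1 = 5 moves.
That bound ignores the blocked cells. Measuring each leg by the fewest moves that actually steer around them (c5→c1: 6; c1→c2: 1) raises the lower bound to 7.
A route of 7 moves exists: c5 → d5 → d4 → d3 → d2 → d1 → c1 → c2.
Since 7 matches that lower bound, it is optimal.

7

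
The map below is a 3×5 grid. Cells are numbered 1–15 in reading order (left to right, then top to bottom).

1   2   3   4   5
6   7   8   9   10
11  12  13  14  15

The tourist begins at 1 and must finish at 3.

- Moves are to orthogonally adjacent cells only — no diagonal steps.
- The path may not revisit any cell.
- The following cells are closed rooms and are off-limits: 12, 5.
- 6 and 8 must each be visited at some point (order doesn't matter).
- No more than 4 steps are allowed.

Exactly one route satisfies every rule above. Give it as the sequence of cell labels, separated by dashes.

Any route must reach 6 and 8 and still end at 3 within 4 moves, so the order of the required stops is forced.
Route from 1: down to 6, 2× right (reaching 8), up to 3 — 4 moves in all.
Check: all required cells visited; 4 ≤ 4 moves.

1 - 6 - 7 - 8 - 3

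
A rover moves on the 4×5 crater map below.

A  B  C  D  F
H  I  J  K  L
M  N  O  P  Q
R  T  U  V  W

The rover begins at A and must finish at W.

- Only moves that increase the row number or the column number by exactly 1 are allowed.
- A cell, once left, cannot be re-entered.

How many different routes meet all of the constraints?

A right/down-only route from A to W makes exactly 3 down-moves and 4 right-moves in some order.
With no other constraints that would be C(7,3) = 35 routes.
That gives 35 routes.

35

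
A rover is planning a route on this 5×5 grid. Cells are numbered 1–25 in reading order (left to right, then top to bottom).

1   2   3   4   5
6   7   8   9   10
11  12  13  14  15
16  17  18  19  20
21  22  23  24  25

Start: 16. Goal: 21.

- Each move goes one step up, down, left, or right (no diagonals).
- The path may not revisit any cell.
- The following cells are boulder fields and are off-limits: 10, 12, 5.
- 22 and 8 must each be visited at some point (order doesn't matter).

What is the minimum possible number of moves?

Any route passes through 22 and 8 in some order between 16 and 21. Summing Manhattan distances along each leg and taking the cheapest ordering (16 → 8 → 22 → 21) gives a lower bound of 4 + 4 + 1 = 9 moves.
A route of 9 moves achieves this: 16 → 11 → 6 → 7 → 8 → 13 → 18 → 23 → 22 → 21.
Since 9 matches the lower bound, it is optimal.

9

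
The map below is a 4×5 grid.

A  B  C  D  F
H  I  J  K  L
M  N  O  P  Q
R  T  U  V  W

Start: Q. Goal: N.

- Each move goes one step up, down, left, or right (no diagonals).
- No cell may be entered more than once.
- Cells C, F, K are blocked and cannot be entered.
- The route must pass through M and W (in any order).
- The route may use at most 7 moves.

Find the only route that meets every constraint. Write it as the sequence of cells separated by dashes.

Q - W - V - U - T - R - M - N

The 7-move cap with required stops at M, W leaves no slack for detours.
Route from Q: down to W, 4× left (reaching R), up to M, right to N — 7 moves in all.
Check: all required cells visited; 7 ≤ 7 moves.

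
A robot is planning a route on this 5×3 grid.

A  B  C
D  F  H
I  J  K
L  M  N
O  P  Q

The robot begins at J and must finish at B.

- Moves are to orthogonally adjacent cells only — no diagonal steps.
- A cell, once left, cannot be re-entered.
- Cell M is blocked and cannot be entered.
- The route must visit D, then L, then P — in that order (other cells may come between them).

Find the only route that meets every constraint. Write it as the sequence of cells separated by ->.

The waypoints must appear in the order D, L, P, with no cell reused.
Route from J: up to F, left to D, 3× down (reaching O), 2× right (reaching Q), 4× up (reaching C), left to B — 12 moves in all.
Check: order respected (D at step 2, L at step 4, P at step 6).

J -> F -> D -> I -> L -> O -> P -> Q -> N -> K -> H -> C -> B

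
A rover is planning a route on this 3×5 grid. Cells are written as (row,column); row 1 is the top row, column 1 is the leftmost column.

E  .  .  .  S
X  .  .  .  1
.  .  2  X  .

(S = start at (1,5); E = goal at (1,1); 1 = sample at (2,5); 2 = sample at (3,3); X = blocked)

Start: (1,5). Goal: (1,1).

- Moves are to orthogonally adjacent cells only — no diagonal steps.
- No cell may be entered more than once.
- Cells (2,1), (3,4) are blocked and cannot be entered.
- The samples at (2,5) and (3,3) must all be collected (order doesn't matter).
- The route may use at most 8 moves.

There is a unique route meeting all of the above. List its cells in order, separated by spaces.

(1,5) (2,5) (2,4) (2,3) (3,3) (3,2) (2,2) (1,2) (1,1)

The budget equals the shortest possible length, so every move has to be on a shortest route through the required cells.
Route from (1,5): down 1 to (2,5), left 2 to (2,3), down 1 to (3,3), left 1 to (3,2), up 2 to (1,2), left 1 to (1,1) — 8 moves in all.
Check: all required cells visited; 8 ≤ 8 moves.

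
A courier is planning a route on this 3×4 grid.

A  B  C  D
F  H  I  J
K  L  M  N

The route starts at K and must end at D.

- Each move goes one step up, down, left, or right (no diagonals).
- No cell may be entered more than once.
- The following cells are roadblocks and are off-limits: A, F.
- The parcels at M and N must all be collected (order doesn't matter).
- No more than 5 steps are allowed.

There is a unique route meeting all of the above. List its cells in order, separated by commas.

K, L, M, N, J, D

Any route must reach M and N and still end at D within 5 moves, so the order of the required stops is forced.
Route from K: right 3 to N, up 2 to D — 5 moves in all.
Check: all required cells visited; 5 ≤ 5 moves.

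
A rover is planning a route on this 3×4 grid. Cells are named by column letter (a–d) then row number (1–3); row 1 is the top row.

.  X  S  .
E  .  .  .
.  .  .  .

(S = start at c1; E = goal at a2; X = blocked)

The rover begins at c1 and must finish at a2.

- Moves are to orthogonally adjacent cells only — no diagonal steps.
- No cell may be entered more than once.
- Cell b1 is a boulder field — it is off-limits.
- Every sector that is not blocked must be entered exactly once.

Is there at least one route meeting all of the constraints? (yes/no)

Cell a1 has only one open neighbour but is neither the start nor the goal, so a Hamiltonian route would have to both enter and leave it through the same neighbour — impossible without revisiting.

no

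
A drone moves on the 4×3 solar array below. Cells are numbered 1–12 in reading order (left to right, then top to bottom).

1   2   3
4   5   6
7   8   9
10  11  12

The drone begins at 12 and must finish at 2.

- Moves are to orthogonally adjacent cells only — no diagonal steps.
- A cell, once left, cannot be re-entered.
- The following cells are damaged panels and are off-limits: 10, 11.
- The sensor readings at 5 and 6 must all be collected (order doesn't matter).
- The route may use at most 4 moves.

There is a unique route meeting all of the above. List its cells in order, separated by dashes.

12 - 9 - 6 - 5 - 2

The 4-move cap with required stops at 5, 6 leaves no slack for detours.
Route from 12: 2× up (reaching 6), left to 5, up to 2 — 4 moves in all.
Check: all required cells visited; 4 ≤ 4 moves.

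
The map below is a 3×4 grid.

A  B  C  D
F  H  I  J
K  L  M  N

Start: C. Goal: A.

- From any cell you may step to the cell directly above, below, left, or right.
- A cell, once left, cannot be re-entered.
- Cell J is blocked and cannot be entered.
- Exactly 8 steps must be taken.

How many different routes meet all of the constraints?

2

Need simple routes of exactly 8 moves from C to A (Manhattan distance 2, so 3 moves are spent on a detour and 3 undoing it).
Enumerating: C I M L K F H B A | C B H I M L K F A.
That gives 2 routes.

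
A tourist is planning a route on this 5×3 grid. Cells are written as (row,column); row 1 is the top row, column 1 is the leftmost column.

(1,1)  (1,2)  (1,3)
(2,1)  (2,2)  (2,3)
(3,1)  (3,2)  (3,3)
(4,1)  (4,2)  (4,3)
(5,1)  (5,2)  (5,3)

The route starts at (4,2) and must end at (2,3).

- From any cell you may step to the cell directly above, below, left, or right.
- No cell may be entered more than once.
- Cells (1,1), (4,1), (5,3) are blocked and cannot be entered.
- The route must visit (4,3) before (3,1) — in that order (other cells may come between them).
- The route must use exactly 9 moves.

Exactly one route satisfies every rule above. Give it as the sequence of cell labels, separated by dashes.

(4,2) - (4,3) - (3,3) - (3,2) - (3,1) - (2,1) - (2,2) - (1,2) - (1,3) - (2,3)

The waypoints must appear in the order (4,3), (3,1), with no cell reused.
Route from (4,2): right to (4,3), up to (3,3), 2× left (reaching (3,1)), up to (2,1), right to (2,2), up to (1,2), right to (1,3), down to (2,3) — 9 moves in all.
Check: order respected ((4,3) at step 1, (3,1) at step 4); 9 moves as required.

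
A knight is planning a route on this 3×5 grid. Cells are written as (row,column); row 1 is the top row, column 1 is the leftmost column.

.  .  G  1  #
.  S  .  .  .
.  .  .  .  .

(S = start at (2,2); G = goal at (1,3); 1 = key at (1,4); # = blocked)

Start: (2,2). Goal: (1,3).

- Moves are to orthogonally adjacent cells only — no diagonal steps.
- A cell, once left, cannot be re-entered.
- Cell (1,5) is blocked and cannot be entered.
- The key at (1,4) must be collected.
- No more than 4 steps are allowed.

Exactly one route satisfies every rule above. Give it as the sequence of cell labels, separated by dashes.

Any route must reach (1,4) and still end at (1,3) within 4 moves, so the order of the required stops is forced.
Route from (2,2): 2× right (reaching (2,4)), up to (1,4), left to (1,3) — 4 moves in all.
Check: all required cells visited; 4 ≤ 4 moves.

(2,2) - (2,3) - (2,4) - (1,4) - (1,3)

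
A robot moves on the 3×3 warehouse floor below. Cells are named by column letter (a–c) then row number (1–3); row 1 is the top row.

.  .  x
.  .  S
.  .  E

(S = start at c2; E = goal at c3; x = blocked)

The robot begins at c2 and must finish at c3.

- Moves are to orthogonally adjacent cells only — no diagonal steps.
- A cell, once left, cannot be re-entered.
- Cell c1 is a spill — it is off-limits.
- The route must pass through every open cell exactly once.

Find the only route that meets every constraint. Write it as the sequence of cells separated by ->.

Need to visit all 8 open cells exactly once, starting at c2 and ending at c3.
Cell b1 has only two open neighbours (b2 and a1), so the path must pass straight through it: one of those is the cell it's entered from and the other is where it exits.
Route from c2: left to b2, up to b1, left to a1, 2× down (reaching a3), 2× right (reaching c3) — 7 moves in all.
Check: all 8 open cells covered.

c2 -> b2 -> b1 -> a1 -> a2 -> a3 -> b3 -> c3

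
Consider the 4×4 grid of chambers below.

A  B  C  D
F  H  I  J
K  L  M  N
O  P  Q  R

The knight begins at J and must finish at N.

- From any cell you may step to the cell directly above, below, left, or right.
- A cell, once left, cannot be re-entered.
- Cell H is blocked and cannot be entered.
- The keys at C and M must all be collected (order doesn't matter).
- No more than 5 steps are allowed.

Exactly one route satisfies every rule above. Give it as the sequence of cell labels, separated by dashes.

Any route must reach C and M and still end at N within 5 moves, so the order of the required stops is forced.
Route from J: up 1 to D, left 1 to C, down 2 to M, right 1 to N — 5 moves in all.
Check: all required cells visited; 5 ≤ 5 moves.

J - D - C - I - M - N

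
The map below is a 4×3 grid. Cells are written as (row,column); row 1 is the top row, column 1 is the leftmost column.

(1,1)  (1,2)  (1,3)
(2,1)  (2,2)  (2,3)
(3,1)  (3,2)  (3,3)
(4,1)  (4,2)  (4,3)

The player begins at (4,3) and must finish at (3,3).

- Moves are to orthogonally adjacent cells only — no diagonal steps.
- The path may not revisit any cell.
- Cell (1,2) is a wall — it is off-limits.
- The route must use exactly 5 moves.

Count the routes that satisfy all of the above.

Need simple routes of exactly 5 moves from (4,3) to (3,3) (Manhattan distance 1, so 2 moves are spent on a detour and 2 undoing it).
Enumerating: (4,3) (4,2) (3,2) (2,2) (2,3) (3,3) | (4,3) (4,2) (4,1) (3,1) (3,2) (3,3).
That gives 2 routes.

2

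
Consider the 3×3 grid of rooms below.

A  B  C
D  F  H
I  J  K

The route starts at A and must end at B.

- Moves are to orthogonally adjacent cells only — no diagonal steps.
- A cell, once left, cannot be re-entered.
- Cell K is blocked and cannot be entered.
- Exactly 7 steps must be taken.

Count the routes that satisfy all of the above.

Need simple routes of exactly 7 moves from A to B (Manhattan distance 1, so 3 moves are spent on a detour and 3 undoing it).
Enumerating: A D I J F H C B.
That gives 1 route.

1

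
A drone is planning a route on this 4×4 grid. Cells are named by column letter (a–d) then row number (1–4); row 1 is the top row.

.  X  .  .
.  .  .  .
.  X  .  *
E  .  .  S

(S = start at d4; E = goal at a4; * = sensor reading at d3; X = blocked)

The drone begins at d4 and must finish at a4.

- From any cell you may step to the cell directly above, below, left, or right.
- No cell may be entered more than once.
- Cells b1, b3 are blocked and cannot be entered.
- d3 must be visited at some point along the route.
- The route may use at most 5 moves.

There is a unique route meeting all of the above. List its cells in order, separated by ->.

The 5-move cap with required stops at d3 leaves no slack for detours.
Route from d4: up to d3, left to c3, down to c4, 2× left (reaching a4) — 5 moves in all.
Check: all required cells visited; 5 ≤ 5 moves.

d4 -> d3 -> c3 -> c4 -> b4 -> a4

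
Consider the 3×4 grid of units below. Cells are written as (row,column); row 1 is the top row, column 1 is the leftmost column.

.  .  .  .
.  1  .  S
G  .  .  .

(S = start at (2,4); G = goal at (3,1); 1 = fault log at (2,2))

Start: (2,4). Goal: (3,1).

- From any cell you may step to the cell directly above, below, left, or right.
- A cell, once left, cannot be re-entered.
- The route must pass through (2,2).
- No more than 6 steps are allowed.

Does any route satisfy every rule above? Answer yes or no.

One route that works: (2,4) → (2,3) → (2,2) → (3,2) → (3,1).

yes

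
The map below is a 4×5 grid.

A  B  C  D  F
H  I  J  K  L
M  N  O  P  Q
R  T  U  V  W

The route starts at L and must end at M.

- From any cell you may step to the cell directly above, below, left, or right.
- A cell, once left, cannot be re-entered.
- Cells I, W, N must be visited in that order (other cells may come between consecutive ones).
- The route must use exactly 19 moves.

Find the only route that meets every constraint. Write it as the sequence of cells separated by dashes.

The waypoints must appear in the order I, W, N, with no cell reused.
Route from L: up to F, 4× left (reaching A), down to H, 3× right (reaching K), down to P, right to Q, down to W, 2× left (reaching U), up to O, left to N, down to T, left to R, up to M — 19 moves in all.
Check: order respected (I at step 7, W at step 12, N at step 16); 19 moves as required.

L - F - D - C - B - A - H - I - J - K - P - Q - W - V - U - O - N - T - R - M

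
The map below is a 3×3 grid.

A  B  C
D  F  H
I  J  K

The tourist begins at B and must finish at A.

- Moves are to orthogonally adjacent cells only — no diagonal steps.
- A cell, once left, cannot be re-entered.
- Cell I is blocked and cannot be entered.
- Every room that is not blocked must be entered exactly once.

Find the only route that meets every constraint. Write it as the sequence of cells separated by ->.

Need to visit all 8 open cells exactly once, starting at B and ending at A.
Cell J has only two open neighbours (F and K), so the path must pass straight through it: one of those is the cell it's entered from and the other is where it exits.
Route from B: right 1 to C, down 2 to K, left 1 to J, up 1 to F, left 1 to D, up 1 to A — 7 moves in all.
Check: all 8 open cells covered.

B -> C -> H -> K -> J -> F -> D -> A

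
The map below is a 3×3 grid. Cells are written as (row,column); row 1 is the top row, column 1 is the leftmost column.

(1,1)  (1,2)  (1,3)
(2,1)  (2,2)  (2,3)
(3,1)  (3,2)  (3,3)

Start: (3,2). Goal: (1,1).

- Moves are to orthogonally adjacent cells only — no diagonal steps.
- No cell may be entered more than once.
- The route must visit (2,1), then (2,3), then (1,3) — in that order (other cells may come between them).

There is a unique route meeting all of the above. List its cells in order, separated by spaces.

(3,2) (3,1) (2,1) (2,2) (2,3) (1,3) (1,2) (1,1)

The waypoints must appear in the order (2,1), (2,3), (1,3), with no cell reused.
Route from (3,2): left 1 to (3,1), up 1 to (2,1), right 2 to (2,3), up 1 to (1,3), left 2 to (1,1) — 7 moves in all.
Check: order respected ((2,1) at step 2, (2,3) at step 4, (1,3) at step 5).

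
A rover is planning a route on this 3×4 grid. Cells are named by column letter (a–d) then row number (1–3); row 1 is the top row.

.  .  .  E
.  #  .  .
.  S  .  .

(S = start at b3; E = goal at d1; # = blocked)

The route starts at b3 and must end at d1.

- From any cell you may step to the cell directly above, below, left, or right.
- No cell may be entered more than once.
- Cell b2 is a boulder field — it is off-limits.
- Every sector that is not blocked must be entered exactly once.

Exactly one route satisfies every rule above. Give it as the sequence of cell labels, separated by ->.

Need to visit all 11 open cells exactly once, starting at b3 and ending at d1.
Cell b1 has only two open neighbours (a1 and c1), so the path must pass straight through it: one of those is the cell it's entered from and the other is where it exits.
Route from b3: left to a3, 2× up (reaching a1), 2× right (reaching c1), 2× down (reaching c3), right to d3, 2× up (reaching d1) — 10 moves in all.
Check: all 11 open cells covered.

b3 -> a3 -> a2 -> a1 -> b1 -> c1 -> c2 -> c3 -> d3 -> d2 -> d1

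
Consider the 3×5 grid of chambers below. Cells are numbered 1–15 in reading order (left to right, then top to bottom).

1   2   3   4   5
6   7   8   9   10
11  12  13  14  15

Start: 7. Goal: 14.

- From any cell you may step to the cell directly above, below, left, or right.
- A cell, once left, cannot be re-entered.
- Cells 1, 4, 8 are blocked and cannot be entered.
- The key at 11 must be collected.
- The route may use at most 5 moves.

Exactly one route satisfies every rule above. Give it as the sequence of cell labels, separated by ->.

The 5-move cap with required stops at 11 leaves no slack for detours.
Route from 7: left to 6, down to 11, 3× right (reaching 14) — 5 moves in all.
Check: all required cells visited; 5 ≤ 5 moves.

7 -> 6 -> 11 -> 12 -> 13 -> 14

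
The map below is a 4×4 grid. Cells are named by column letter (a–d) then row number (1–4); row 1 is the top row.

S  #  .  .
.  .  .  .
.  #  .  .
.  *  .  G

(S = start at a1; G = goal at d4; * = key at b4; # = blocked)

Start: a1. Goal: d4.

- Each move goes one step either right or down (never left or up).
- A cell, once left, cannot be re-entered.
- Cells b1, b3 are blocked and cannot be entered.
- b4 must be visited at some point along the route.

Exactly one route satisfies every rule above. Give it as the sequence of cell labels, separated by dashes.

Moves only go right or down, so the column and row indices never decrease.
Route from a1: down 3 to a4, right 3 to d4 — 6 moves in all.
Check: all required cells visited.

a1 - a2 - a3 - a4 - b4 - c4 - d4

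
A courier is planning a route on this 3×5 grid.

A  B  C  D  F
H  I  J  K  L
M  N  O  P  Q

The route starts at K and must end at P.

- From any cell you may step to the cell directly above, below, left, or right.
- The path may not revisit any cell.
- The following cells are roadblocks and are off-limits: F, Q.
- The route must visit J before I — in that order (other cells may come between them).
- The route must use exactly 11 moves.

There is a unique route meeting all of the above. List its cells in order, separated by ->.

The waypoints must appear in the order J, I, with no cell reused.
Route from K: up 1 to D, left 1 to C, down 1 to J, left 1 to I, up 1 to B, left 1 to A, down 2 to M, right 3 to P — 11 moves in all.
Check: order respected (J at step 3, I at step 4); 11 moves as required.

K -> D -> C -> J -> I -> B -> A -> H -> M -> N -> O -> P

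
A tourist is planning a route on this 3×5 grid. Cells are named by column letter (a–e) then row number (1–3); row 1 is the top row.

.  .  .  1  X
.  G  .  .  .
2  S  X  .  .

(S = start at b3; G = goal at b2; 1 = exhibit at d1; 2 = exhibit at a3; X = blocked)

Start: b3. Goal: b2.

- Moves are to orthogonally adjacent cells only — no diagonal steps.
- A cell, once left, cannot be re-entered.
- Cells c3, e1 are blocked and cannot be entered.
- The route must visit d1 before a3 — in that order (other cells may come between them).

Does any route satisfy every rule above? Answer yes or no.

no

Ignoring the required order, 1 revisit-free route from b3 to b2 passes through all of d1 and a3; the waypoint orders that occur are a3 → d1 (1) — never d1 → a3.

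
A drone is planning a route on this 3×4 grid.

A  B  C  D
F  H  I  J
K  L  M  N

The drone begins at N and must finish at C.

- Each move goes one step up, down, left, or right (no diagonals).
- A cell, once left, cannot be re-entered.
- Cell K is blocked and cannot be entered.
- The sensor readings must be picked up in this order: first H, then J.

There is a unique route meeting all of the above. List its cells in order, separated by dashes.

N - M - L - H - I - J - D - C

The waypoints must appear in the order H, J, with no cell reused.
Route from N: left 2 to L, up 1 to H, right 2 to J, up 1 to D, left 1 to C — 7 moves in all.
Check: order respected (H at step 3, J at step 5).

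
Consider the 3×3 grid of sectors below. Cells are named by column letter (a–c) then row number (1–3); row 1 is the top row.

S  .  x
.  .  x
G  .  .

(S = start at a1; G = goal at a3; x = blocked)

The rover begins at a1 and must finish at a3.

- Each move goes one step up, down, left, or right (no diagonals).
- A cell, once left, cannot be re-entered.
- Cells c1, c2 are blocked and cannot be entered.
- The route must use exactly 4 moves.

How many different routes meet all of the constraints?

3

Need simple routes of exactly 4 moves from a1 to a3 (Manhattan distance 2, so 1 moves are spent on a detour and 1 undoing it).
Enumerating: a1 a2 b2 b3 a3 | a1 b1 b2 b3 a3 | a1 b1 b2 a2 a3.
That gives 3 routes.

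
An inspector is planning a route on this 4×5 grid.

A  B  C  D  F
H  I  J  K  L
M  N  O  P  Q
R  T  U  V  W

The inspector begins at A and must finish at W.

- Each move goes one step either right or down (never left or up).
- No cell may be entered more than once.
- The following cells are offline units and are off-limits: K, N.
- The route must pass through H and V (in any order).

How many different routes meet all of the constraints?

A right/down-only route from A to W makes exactly 3 down-moves and 4 right-moves in some order.
With no other constraints that would be C(7,3) = 35 routes.
A monotone route can only reach the required cells in the order H, V, so split there and multiply the segment counts (each segment already excludes blocked cells): A→H: 1; H→V: 3; V→W: 1; product = 3.
That gives 3 routes.

3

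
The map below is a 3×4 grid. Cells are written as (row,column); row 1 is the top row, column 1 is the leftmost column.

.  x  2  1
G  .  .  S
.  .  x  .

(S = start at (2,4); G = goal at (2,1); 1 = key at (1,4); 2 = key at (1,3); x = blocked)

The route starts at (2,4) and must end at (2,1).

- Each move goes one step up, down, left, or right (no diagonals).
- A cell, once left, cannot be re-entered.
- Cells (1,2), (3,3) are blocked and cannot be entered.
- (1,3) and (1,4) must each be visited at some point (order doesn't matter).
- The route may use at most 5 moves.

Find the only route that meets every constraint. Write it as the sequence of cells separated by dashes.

Any route must reach (1,3) and (1,4) and still end at (2,1) within 5 moves, so the order of the required stops is forced.
Route from (2,4): up 1 to (1,4), left 1 to (1,3), down 1 to (2,3), left 2 to (2,1) — 5 moves in all.
Check: all required cells visited; 5 ≤ 5 moves.

(2,4) - (1,4) - (1,3) - (2,3) - (2,2) - (2,1)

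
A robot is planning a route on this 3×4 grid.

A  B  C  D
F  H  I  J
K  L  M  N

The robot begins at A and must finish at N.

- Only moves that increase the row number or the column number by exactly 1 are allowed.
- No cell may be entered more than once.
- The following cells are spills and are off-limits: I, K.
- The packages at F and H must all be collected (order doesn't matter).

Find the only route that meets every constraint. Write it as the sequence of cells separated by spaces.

A F H L M N

Moves only go right or down, so the column and row indices never decrease.
Route from A: down 1 to F, right 1 to H, down 1 to L, right 2 to N — 5 moves in all.
Check: all required cells visited.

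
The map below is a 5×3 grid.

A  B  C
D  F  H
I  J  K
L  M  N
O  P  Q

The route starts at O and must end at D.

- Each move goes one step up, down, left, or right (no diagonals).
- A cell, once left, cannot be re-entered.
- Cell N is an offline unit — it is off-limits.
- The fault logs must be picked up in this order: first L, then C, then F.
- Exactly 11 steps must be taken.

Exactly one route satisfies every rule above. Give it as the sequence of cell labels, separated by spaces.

O P M L I J K H C B F D

The waypoints must appear in the order L, C, F, with no cell reused.
Route from O: right 1 to P, up 1 to M, left 1 to L, up 1 to I, right 2 to K, up 2 to C, left 1 to B, down 1 to F, left 1 to D — 11 moves in all.
Check: order respected (L at step 3, C at step 8, F at step 10); 11 moves as required.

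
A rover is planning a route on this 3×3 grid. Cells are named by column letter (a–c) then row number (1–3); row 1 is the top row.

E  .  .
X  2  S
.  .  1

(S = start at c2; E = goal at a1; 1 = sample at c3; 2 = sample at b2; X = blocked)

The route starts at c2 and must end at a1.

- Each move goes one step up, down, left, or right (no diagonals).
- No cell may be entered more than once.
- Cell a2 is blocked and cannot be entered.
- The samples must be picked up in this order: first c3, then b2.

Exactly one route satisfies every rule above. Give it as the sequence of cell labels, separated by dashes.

c2 - c3 - b3 - b2 - b1 - a1

The waypoints must appear in the order c3, b2, with no cell reused.
Route from c2: down to c3, left to b3, 2× up (reaching b1), left to a1 — 5 moves in all.
Check: order respected (1 at step 1, 2 at step 3).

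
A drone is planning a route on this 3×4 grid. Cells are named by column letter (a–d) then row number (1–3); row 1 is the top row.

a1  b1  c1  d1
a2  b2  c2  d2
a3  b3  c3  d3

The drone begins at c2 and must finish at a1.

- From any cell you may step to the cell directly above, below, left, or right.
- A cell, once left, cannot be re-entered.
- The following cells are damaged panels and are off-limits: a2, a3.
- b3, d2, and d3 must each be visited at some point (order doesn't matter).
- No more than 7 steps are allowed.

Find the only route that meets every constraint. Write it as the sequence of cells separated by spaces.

c2 d2 d3 c3 b3 b2 b1 a1

The 7-move cap with required stops at b3, d2, d3 leaves no slack for detours.
Route from c2: right to d2, down to d3, 2× left (reaching b3), 2× up (reaching b1), left to a1 — 7 moves in all.
Check: all required cells visited; 7 ≤ 7 moves.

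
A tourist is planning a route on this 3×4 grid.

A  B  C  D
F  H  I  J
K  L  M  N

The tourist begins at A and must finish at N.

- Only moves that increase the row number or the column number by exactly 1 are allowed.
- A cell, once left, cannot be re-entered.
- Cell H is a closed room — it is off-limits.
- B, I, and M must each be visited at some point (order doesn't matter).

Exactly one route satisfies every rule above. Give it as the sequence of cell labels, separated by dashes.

A - B - C - I - M - N

Moves only go right or down, so the column and row indices never decrease.
Route from A: right 2 to C, down 2 to M, right 1 to N — 5 moves in all.
Check: all required cells visited.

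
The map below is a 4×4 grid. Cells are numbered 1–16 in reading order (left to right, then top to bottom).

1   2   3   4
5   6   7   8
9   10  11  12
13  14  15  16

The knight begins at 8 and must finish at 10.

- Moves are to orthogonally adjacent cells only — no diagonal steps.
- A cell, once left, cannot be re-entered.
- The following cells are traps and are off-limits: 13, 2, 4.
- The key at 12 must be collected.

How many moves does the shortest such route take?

Any route passes through 12 somewhere between 8 and 10. Summing Manhattan distances along the two legs (8 → 12 → 10) gives a lower bound of 1 + 2 = 3 moves.
A route of 3 moves achieves this: 8 → 12 → 11 → 10.
Since 3 matches the lower bound, it is optimal.

3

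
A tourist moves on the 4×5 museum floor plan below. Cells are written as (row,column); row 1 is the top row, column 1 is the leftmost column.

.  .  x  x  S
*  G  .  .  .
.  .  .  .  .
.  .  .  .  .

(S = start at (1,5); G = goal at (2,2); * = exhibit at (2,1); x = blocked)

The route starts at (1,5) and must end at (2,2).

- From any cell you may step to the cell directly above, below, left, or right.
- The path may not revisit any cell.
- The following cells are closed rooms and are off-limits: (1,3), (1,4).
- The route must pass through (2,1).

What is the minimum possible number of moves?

8

Any route passes through (2,1) somewhere between (1,5) and (2,2). Summing Manhattan distances along the two legs ((1,5) → (2,1) → (2,2)) gives a lower bound of 5 + 1 = 6 moves.
The shortest route satisfying every rule uses 8 moves: (1,5) → (2,5) → (3,5) → (3,4) → (3,3) → (3,2) → (3,1) → (2,1) → (2,2).
The no-revisit rule (legs can't share cells) pushes the minimum above the 6-move bound; an exhaustive check rules out every length from 6 to 7, leaving 8 as the minimum.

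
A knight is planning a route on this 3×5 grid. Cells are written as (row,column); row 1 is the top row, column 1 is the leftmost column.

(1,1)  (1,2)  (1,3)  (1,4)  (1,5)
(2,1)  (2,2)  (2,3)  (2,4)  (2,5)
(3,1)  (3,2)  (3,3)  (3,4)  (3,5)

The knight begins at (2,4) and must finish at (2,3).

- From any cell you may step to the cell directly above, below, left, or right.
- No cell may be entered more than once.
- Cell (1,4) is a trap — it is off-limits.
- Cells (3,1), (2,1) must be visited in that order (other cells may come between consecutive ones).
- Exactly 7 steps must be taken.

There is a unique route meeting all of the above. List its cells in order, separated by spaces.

The waypoints must appear in the order (3,1), (2,1), with no cell reused.
Route from (2,4): down to (3,4), 3× left (reaching (3,1)), up to (2,1), 2× right (reaching (2,3)) — 7 moves in all.
Check: order respected ((3,1) at step 4, (2,1) at step 5); 7 moves as required.

(2,4) (3,4) (3,3) (3,2) (3,1) (2,1) (2,2) (2,3)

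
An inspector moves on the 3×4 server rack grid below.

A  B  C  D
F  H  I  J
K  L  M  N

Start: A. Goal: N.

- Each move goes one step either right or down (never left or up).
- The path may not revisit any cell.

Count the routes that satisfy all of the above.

A right/down-only route from A to N makes exactly 2 down-moves and 3 right-moves in some order.
With no other constraints that would be C(5,2) = 10 routes.
That gives 10 routes.

10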